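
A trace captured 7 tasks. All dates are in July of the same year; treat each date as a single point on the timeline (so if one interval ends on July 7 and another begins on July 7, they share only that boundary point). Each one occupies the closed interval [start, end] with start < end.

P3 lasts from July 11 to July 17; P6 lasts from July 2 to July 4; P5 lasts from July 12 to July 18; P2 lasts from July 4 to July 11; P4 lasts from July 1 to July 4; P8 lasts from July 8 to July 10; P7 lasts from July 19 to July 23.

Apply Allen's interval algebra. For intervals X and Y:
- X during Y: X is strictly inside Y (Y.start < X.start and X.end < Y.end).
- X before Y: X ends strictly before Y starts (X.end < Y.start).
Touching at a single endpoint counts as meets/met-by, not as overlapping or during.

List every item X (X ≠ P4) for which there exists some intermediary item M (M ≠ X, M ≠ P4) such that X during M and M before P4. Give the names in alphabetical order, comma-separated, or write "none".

none

Target P4 = [July 1, July 4].
Intermediaries M with M before P4: none.
Union: none.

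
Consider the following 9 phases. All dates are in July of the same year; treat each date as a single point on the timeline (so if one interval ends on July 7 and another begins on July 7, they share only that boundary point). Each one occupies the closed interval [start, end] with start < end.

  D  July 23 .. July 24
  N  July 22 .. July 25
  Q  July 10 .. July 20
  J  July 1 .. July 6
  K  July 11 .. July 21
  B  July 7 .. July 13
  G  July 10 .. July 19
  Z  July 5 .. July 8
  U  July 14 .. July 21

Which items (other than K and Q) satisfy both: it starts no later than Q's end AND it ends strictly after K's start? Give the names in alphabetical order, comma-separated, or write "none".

Conditions: its start is no later than Q's end (X.start <= July 20) AND its end is strictly after K's start (X.end > July 11).
B: start July 7 <= July 20? ✓; end July 13 > July 11? ✓ → yes.
D: start July 23 <= July 20? ✗; end July 24 > July 11? ✓ → no.
G: start July 10 <= July 20? ✓; end July 19 > July 11? ✓ → yes.
J: start July 1 <= July 20? ✓; end July 6 > July 11? ✗ → no.
N: start July 22 <= July 20? ✗; end July 25 > July 11? ✓ → no.
U: start July 14 <= July 20? ✓; end July 21 > July 11? ✓ → yes.
Z: start July 5 <= July 20? ✓; end July 8 > July 11? ✗ → no.
Result: B, G, U.

B, G, U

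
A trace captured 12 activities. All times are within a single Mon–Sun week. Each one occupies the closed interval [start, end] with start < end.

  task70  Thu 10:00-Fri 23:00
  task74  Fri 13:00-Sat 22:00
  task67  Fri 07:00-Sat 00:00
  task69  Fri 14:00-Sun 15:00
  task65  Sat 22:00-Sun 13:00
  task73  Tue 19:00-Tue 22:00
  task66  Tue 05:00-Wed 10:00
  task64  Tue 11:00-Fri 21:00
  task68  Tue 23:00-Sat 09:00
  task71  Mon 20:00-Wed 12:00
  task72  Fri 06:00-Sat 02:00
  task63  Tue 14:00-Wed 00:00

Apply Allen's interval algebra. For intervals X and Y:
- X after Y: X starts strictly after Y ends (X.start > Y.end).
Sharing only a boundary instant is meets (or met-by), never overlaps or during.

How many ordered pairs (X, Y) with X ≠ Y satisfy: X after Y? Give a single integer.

Checking all 132 ordered pairs for relation 'after'; matching pairs in alphabetical order:
(task65, task63): task65 after task63 ✓
(task65, task64): task65 after task64 ✓
(task65, task66): task65 after task66 ✓
(task65, task67): task65 after task67 ✓
(task65, task68): task65 after task68 ✓
(task65, task70): task65 after task70 ✓
(task65, task71): task65 after task71 ✓
(task65, task72): task65 after task72 ✓
(task65, task73): task65 after task73 ✓
(task67, task63): task67 after task63 ✓
(task67, task66): task67 after task66 ✓
(task67, task71): task67 after task71 ✓
(task67, task73): task67 after task73 ✓
(task68, task73): task68 after task73 ✓
(task69, task63): task69 after task63 ✓
(task69, task66): task69 after task66 ✓
(task69, task71): task69 after task71 ✓
(task69, task73): task69 after task73 ✓
(task70, task63): task70 after task63 ✓
(task70, task66): task70 after task66 ✓
(task70, task71): task70 after task71 ✓
(task70, task73): task70 after task73 ✓
(task72, task63): task72 after task63 ✓
(task72, task66): task72 after task66 ✓
... plus 6 further pairs not listed.
Count: 30.

30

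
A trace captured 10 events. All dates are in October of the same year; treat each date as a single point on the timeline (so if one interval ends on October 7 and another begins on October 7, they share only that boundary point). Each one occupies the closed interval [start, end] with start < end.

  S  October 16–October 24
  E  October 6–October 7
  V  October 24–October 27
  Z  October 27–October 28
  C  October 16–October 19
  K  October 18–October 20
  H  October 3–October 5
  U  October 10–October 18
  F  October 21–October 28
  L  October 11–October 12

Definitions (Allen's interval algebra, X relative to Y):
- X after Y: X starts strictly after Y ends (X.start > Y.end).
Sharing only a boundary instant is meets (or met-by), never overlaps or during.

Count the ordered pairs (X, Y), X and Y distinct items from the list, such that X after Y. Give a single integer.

Checking all 90 ordered pairs for relation 'after'; matching pairs in alphabetical order:
(C, E): C after E ✓
(C, H): C after H ✓
(C, L): C after L ✓
(E, H): E after H ✓
(F, C): F after C ✓
(F, E): F after E ✓
(F, H): F after H ✓
(F, K): F after K ✓
(F, L): F after L ✓
(F, U): F after U ✓
(K, E): K after E ✓
(K, H): K after H ✓
(K, L): K after L ✓
(L, E): L after E ✓
(L, H): L after H ✓
(S, E): S after E ✓
(S, H): S after H ✓
(S, L): S after L ✓
(U, E): U after E ✓
(U, H): U after H ✓
(V, C): V after C ✓
(V, E): V after E ✓
(V, H): V after H ✓
(V, K): V after K ✓
... plus 9 further pairs not listed.
Count: 33.

33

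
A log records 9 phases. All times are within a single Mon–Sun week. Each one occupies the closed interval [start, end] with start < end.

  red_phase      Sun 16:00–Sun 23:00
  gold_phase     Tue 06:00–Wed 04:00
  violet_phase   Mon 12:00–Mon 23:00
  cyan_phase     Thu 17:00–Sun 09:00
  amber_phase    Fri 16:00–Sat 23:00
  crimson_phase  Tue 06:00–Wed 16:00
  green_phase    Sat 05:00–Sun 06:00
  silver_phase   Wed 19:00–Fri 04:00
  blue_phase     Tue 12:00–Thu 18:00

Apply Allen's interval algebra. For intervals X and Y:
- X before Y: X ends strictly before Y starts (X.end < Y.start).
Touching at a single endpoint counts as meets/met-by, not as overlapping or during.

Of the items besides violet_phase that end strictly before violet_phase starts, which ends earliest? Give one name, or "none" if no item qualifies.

Target violet_phase = [Mon 12:00, Mon 23:00].
amber_phase [Fri 16:00, Sat 23:00] → after → excluded.
blue_phase [Tue 12:00, Thu 18:00] → after → excluded.
crimson_phase [Tue 06:00, Wed 16:00] → after → excluded.
cyan_phase [Thu 17:00, Sun 09:00] → after → excluded.
gold_phase [Tue 06:00, Wed 04:00] → after → excluded.
green_phase [Sat 05:00, Sun 06:00] → after → excluded.
red_phase [Sun 16:00, Sun 23:00] → after → excluded.
silver_phase [Wed 19:00, Fri 04:00] → after → excluded.
No candidates → none.

none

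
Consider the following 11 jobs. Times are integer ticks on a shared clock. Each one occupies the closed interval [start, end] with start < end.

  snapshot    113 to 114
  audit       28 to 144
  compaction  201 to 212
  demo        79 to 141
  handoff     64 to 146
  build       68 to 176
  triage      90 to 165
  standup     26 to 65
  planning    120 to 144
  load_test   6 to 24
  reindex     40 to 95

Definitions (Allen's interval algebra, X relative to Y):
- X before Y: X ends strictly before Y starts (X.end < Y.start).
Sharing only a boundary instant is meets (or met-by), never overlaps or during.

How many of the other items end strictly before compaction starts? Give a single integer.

10

Target compaction = [201, 212].
audit [28, 144] → before → counts.
build [68, 176] → before → counts.
demo [79, 141] → before → counts.
handoff [64, 146] → before → counts.
load_test [6, 24] → before → counts.
planning [120, 144] → before → counts.
reindex [40, 95] → before → counts.
snapshot [113, 114] → before → counts.
standup [26, 65] → before → counts.
triage [90, 165] → before → counts.
Total: 10.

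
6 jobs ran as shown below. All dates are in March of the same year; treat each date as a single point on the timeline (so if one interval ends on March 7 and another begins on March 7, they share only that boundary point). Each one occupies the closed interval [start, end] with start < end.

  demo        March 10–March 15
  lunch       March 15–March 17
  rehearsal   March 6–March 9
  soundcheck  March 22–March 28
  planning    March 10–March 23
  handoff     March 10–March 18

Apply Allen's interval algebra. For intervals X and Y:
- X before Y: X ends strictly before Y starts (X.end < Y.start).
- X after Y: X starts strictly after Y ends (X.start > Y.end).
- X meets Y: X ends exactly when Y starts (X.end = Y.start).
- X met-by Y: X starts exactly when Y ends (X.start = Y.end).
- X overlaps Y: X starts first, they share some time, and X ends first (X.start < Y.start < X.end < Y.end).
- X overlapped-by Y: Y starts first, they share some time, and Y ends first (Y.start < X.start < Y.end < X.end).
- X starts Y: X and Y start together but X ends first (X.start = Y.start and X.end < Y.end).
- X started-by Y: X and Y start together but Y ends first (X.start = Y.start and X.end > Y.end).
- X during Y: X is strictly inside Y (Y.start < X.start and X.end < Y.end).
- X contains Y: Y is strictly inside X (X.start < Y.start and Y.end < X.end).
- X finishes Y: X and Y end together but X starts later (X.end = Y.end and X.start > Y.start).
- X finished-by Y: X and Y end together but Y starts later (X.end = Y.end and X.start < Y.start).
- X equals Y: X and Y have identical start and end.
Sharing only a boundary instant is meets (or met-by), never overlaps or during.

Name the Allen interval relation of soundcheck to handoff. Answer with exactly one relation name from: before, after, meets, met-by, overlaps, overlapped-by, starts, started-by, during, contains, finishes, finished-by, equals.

after

soundcheck = [March 22, March 28]; handoff = [March 10, March 18].
Compare endpoints: soundcheck.start > handoff.start, soundcheck.start > handoff.end, soundcheck.end > handoff.start, soundcheck.end > handoff.end.
That pattern is 'after'.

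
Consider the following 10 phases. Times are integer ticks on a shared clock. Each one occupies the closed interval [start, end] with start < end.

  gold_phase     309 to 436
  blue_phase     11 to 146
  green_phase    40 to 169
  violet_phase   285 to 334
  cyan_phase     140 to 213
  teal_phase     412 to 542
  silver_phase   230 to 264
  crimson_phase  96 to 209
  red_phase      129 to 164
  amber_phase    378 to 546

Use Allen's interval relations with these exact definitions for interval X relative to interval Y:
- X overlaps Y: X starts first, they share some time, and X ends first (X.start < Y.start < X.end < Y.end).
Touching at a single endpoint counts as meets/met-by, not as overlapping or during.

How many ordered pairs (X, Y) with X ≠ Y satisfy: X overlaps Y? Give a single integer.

Checking all 90 ordered pairs for relation 'overlaps'; matching pairs in alphabetical order:
(blue_phase, crimson_phase): blue_phase overlaps crimson_phase ✓
(blue_phase, cyan_phase): blue_phase overlaps cyan_phase ✓
(blue_phase, green_phase): blue_phase overlaps green_phase ✓
(blue_phase, red_phase): blue_phase overlaps red_phase ✓
(crimson_phase, cyan_phase): crimson_phase overlaps cyan_phase ✓
(gold_phase, amber_phase): gold_phase overlaps amber_phase ✓
(gold_phase, teal_phase): gold_phase overlaps teal_phase ✓
(green_phase, crimson_phase): green_phase overlaps crimson_phase ✓
(green_phase, cyan_phase): green_phase overlaps cyan_phase ✓
(red_phase, cyan_phase): red_phase overlaps cyan_phase ✓
(violet_phase, gold_phase): violet_phase overlaps gold_phase ✓
Count: 11.

11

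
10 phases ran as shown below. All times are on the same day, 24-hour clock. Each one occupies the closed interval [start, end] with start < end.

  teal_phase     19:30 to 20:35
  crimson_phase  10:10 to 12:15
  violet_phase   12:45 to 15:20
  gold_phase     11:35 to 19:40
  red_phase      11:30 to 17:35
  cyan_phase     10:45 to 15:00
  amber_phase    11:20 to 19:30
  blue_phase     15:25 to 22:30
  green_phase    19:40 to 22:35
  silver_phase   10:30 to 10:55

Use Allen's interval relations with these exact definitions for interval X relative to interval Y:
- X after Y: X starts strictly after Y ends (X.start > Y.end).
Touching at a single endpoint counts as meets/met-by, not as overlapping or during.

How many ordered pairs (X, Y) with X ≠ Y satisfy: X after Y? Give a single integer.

Checking all 90 ordered pairs for relation 'after'; matching pairs in alphabetical order:
(amber_phase, silver_phase): amber_phase after silver_phase ✓
(blue_phase, crimson_phase): blue_phase after crimson_phase ✓
(blue_phase, cyan_phase): blue_phase after cyan_phase ✓
(blue_phase, silver_phase): blue_phase after silver_phase ✓
(blue_phase, violet_phase): blue_phase after violet_phase ✓
(gold_phase, silver_phase): gold_phase after silver_phase ✓
(green_phase, amber_phase): green_phase after amber_phase ✓
(green_phase, crimson_phase): green_phase after crimson_phase ✓
(green_phase, cyan_phase): green_phase after cyan_phase ✓
(green_phase, red_phase): green_phase after red_phase ✓
(green_phase, silver_phase): green_phase after silver_phase ✓
(green_phase, violet_phase): green_phase after violet_phase ✓
(red_phase, silver_phase): red_phase after silver_phase ✓
(teal_phase, crimson_phase): teal_phase after crimson_phase ✓
(teal_phase, cyan_phase): teal_phase after cyan_phase ✓
(teal_phase, red_phase): teal_phase after red_phase ✓
(teal_phase, silver_phase): teal_phase after silver_phase ✓
(teal_phase, violet_phase): teal_phase after violet_phase ✓
(violet_phase, crimson_phase): violet_phase after crimson_phase ✓
(violet_phase, silver_phase): violet_phase after silver_phase ✓
Count: 20.

20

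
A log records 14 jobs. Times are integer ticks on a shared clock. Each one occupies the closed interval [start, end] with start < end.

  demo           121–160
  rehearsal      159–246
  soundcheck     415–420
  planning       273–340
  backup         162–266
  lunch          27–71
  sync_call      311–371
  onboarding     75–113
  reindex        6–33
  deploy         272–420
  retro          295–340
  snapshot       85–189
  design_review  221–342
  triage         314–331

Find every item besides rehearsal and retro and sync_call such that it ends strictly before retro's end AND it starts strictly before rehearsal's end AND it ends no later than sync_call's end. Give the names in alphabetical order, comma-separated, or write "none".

Conditions: its end is strictly before retro's end (X.end < 340) AND its start is strictly before rehearsal's end (X.start < 246) AND its end is no later than sync_call's end (X.end <= 371).
backup: end 266 < 340? ✓; start 162 < 246? ✓; end 266 <= 371? ✓ → yes.
demo: end 160 < 340? ✓; start 121 < 246? ✓; end 160 <= 371? ✓ → yes.
deploy: end 420 < 340? ✗; start 272 < 246? ✗; end 420 <= 371? ✗ → no.
design_review: end 342 < 340? ✗; start 221 < 246? ✓; end 342 <= 371? ✓ → no.
lunch: end 71 < 340? ✓; start 27 < 246? ✓; end 71 <= 371? ✓ → yes.
onboarding: end 113 < 340? ✓; start 75 < 246? ✓; end 113 <= 371? ✓ → yes.
planning: end 340 < 340? ✗; start 273 < 246? ✗; end 340 <= 371? ✓ → no.
reindex: end 33 < 340? ✓; start 6 < 246? ✓; end 33 <= 371? ✓ → yes.
snapshot: end 189 < 340? ✓; start 85 < 246? ✓; end 189 <= 371? ✓ → yes.
soundcheck: end 420 < 340? ✗; start 415 < 246? ✗; end 420 <= 371? ✗ → no.
triage: end 331 < 340? ✓; start 314 < 246? ✗; end 331 <= 371? ✓ → no.
Result: backup, demo, lunch, onboarding, reindex, snapshot.

backup, demo, lunch, onboarding, reindex, snapshot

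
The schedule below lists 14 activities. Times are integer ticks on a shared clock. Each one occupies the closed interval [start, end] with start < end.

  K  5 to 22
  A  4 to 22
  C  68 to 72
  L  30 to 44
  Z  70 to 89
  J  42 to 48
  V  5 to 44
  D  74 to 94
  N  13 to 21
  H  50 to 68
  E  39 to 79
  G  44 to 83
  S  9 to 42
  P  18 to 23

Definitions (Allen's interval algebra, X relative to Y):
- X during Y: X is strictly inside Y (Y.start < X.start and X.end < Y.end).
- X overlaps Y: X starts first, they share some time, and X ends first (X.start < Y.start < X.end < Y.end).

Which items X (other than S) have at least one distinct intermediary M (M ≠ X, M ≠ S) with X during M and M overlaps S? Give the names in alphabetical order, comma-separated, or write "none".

Target S = [9, 42].
Intermediaries M with M overlaps S: A, K.
Via A — items with X during A: N.
Via K — items with X during K: N.
Union: N.

N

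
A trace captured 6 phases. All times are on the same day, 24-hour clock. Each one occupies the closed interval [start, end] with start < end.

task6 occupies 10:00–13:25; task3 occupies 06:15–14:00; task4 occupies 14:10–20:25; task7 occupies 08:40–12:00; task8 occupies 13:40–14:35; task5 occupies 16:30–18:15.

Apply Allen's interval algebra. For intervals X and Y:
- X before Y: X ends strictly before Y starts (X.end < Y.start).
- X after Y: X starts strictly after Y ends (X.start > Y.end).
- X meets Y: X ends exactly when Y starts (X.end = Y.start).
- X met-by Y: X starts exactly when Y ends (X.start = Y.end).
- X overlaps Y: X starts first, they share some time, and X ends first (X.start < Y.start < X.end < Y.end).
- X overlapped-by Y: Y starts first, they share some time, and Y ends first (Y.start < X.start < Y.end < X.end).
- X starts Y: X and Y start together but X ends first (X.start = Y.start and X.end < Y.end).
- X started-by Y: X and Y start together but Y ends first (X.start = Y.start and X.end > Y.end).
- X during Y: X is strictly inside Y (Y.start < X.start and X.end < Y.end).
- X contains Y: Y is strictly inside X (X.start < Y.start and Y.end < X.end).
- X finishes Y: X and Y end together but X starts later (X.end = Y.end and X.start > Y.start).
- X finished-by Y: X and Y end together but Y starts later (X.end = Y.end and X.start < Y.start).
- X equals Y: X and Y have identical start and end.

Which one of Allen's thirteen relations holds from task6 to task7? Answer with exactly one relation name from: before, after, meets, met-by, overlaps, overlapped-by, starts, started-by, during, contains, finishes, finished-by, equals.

task6 = [10:00, 13:25]; task7 = [08:40, 12:00].
Compare endpoints: task6.start > task7.start, task6.start < task7.end, task6.end > task7.start, task6.end > task7.end.
That pattern is 'overlapped-by'.

overlapped-by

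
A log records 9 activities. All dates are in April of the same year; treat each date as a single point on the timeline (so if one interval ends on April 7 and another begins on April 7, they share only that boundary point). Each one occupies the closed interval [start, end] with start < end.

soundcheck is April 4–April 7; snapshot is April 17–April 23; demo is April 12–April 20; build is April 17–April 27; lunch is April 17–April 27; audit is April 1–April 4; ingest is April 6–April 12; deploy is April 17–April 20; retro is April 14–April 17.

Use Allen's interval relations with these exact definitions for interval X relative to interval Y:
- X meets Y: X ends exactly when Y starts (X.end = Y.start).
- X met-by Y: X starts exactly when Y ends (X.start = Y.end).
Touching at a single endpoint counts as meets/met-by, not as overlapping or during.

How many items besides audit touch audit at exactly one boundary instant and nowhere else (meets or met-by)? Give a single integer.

Target audit = [April 1, April 4].
build [April 17, April 27] → after → no.
demo [April 12, April 20] → after → no.
deploy [April 17, April 20] → after → no.
ingest [April 6, April 12] → after → no.
lunch [April 17, April 27] → after → no.
retro [April 14, April 17] → after → no.
snapshot [April 17, April 23] → after → no.
soundcheck [April 4, April 7] → met-by → counts.
Total: 1.

1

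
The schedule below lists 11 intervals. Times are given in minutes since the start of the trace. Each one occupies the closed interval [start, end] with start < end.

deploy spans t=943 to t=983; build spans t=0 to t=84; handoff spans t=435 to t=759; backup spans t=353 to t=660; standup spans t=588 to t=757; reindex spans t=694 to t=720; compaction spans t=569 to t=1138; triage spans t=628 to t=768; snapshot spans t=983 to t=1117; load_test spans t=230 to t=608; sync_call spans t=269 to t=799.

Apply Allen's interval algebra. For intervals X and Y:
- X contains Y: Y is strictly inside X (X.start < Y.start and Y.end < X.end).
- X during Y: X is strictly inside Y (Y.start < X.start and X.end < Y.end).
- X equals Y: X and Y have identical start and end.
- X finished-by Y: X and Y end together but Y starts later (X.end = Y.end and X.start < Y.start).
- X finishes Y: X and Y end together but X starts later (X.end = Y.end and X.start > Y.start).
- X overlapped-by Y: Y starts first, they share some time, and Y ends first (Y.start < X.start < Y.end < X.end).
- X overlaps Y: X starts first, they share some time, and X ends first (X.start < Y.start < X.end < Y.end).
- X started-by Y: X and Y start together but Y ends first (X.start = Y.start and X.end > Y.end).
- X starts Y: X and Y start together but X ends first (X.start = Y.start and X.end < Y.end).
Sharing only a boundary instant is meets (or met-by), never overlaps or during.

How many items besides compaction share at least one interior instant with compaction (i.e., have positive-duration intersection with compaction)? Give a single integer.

9

Target compaction = [t=569, t=1138].
backup [t=353, t=660] → overlaps → counts.
build [t=0, t=84] → before → no.
deploy [t=943, t=983] → during → counts.
handoff [t=435, t=759] → overlaps → counts.
load_test [t=230, t=608] → overlaps → counts.
reindex [t=694, t=720] → during → counts.
snapshot [t=983, t=1117] → during → counts.
standup [t=588, t=757] → during → counts.
sync_call [t=269, t=799] → overlaps → counts.
triage [t=628, t=768] → during → counts.
Total: 9.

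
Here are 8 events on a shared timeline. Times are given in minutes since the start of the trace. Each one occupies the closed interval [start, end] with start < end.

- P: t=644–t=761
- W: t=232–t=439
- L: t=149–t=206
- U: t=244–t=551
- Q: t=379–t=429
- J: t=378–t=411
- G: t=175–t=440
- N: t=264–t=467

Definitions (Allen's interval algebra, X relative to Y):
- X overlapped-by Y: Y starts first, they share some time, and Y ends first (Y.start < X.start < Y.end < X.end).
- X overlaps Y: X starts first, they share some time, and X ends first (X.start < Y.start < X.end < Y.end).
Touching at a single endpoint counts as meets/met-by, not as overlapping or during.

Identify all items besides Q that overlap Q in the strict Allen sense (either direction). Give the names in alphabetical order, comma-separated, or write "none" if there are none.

J

Target Q = [t=379, t=429].
G [t=175, t=440] → contains → no.
J [t=378, t=411] → overlaps → yes.
L [t=149, t=206] → before → no.
N [t=264, t=467] → contains → no.
P [t=644, t=761] → after → no.
U [t=244, t=551] → contains → no.
W [t=232, t=439] → contains → no.
Result: J.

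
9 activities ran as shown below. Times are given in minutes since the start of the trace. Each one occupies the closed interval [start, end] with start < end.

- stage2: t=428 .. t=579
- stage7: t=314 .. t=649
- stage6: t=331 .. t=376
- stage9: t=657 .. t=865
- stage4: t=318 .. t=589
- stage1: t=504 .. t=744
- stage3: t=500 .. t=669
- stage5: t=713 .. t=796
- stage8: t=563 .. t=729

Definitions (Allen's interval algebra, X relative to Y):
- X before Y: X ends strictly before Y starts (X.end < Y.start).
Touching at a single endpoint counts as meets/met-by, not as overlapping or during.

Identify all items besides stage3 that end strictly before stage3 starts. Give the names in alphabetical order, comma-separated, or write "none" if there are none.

stage6

Target stage3 = [t=500, t=669].
stage1 [t=504, t=744] → overlapped-by → no.
stage2 [t=428, t=579] → overlaps → no.
stage4 [t=318, t=589] → overlaps → no.
stage5 [t=713, t=796] → after → no.
stage6 [t=331, t=376] → before → yes.
stage7 [t=314, t=649] → overlaps → no.
stage8 [t=563, t=729] → overlapped-by → no.
stage9 [t=657, t=865] → overlapped-by → no.
Result: stage6.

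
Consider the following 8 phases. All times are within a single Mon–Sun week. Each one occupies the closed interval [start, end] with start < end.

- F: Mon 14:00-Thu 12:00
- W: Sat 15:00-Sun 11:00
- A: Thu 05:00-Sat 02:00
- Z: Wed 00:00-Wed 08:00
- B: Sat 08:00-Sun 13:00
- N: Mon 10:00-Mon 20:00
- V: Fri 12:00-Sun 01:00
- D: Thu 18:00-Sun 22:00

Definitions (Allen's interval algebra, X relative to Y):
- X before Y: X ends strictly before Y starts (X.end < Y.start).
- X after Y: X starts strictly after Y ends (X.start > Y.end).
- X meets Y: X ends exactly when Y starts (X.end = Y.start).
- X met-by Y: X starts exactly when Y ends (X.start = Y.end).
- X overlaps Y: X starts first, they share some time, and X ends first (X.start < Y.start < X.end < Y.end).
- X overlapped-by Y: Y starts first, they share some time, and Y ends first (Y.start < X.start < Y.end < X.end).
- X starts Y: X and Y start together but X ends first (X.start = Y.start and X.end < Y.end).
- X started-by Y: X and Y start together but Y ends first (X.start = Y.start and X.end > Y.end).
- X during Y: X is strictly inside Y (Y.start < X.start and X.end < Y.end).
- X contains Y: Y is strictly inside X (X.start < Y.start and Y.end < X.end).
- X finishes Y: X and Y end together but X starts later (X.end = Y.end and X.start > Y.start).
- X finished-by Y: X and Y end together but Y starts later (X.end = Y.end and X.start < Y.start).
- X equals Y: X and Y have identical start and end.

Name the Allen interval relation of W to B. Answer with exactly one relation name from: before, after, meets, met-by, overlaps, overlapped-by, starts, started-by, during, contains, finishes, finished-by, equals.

during

W = [Sat 15:00, Sun 11:00]; B = [Sat 08:00, Sun 13:00].
Compare endpoints: W.start > B.start, W.start < B.end, W.end > B.start, W.end < B.end.
That pattern is 'during'.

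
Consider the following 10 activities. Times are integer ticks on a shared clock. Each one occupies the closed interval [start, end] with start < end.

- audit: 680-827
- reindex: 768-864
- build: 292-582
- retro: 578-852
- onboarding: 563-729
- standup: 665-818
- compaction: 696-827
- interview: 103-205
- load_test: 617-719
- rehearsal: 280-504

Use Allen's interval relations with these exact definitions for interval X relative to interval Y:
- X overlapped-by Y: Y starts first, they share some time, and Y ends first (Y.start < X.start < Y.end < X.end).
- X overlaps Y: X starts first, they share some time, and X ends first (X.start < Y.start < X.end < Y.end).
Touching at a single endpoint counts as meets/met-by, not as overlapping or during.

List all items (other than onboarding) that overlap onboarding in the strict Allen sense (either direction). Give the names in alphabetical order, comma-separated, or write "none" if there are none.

Target onboarding = [563, 729].
audit [680, 827] → overlapped-by → yes.
build [292, 582] → overlaps → yes.
compaction [696, 827] → overlapped-by → yes.
interview [103, 205] → before → no.
load_test [617, 719] → during → no.
rehearsal [280, 504] → before → no.
reindex [768, 864] → after → no.
retro [578, 852] → overlapped-by → yes.
standup [665, 818] → overlapped-by → yes.
Result: audit, build, compaction, retro, standup.

audit, build, compaction, retro, standup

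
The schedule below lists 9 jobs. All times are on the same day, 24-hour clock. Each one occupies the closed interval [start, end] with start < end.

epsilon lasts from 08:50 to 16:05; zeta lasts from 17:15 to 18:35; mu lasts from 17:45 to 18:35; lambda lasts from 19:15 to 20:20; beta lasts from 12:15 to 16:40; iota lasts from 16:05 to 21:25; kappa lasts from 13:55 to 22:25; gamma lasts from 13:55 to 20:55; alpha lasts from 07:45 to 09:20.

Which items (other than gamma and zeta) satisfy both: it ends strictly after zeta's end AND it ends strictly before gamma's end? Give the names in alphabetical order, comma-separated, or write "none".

Conditions: its end is strictly after zeta's end (X.end > 18:35) AND its end is strictly before gamma's end (X.end < 20:55).
alpha: end 09:20 > 18:35? ✗; end 09:20 < 20:55? ✓ → no.
beta: end 16:40 > 18:35? ✗; end 16:40 < 20:55? ✓ → no.
epsilon: end 16:05 > 18:35? ✗; end 16:05 < 20:55? ✓ → no.
iota: end 21:25 > 18:35? ✓; end 21:25 < 20:55? ✗ → no.
kappa: end 22:25 > 18:35? ✓; end 22:25 < 20:55? ✗ → no.
lambda: end 20:20 > 18:35? ✓; end 20:20 < 20:55? ✓ → yes.
mu: end 18:35 > 18:35? ✗; end 18:35 < 20:55? ✓ → no.
Result: lambda.

lambda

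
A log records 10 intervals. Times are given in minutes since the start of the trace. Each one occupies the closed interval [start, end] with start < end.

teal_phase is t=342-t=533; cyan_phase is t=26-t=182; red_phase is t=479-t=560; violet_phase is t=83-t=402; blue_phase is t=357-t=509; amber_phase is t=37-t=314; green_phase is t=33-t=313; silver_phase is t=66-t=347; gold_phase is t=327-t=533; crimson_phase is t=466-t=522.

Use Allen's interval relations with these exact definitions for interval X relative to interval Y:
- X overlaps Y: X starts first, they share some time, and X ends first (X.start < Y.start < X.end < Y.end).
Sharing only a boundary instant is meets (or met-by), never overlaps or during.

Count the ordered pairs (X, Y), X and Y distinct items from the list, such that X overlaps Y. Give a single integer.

20

Checking all 90 ordered pairs for relation 'overlaps'; matching pairs in alphabetical order:
(amber_phase, silver_phase): amber_phase overlaps silver_phase ✓
(amber_phase, violet_phase): amber_phase overlaps violet_phase ✓
(blue_phase, crimson_phase): blue_phase overlaps crimson_phase ✓
(blue_phase, red_phase): blue_phase overlaps red_phase ✓
(crimson_phase, red_phase): crimson_phase overlaps red_phase ✓
(cyan_phase, amber_phase): cyan_phase overlaps amber_phase ✓
(cyan_phase, green_phase): cyan_phase overlaps green_phase ✓
(cyan_phase, silver_phase): cyan_phase overlaps silver_phase ✓
(cyan_phase, violet_phase): cyan_phase overlaps violet_phase ✓
(gold_phase, red_phase): gold_phase overlaps red_phase ✓
(green_phase, amber_phase): green_phase overlaps amber_phase ✓
(green_phase, silver_phase): green_phase overlaps silver_phase ✓
(green_phase, violet_phase): green_phase overlaps violet_phase ✓
(silver_phase, gold_phase): silver_phase overlaps gold_phase ✓
(silver_phase, teal_phase): silver_phase overlaps teal_phase ✓
(silver_phase, violet_phase): silver_phase overlaps violet_phase ✓
(teal_phase, red_phase): teal_phase overlaps red_phase ✓
(violet_phase, blue_phase): violet_phase overlaps blue_phase ✓
(violet_phase, gold_phase): violet_phase overlaps gold_phase ✓
(violet_phase, teal_phase): violet_phase overlaps teal_phase ✓
Count: 20.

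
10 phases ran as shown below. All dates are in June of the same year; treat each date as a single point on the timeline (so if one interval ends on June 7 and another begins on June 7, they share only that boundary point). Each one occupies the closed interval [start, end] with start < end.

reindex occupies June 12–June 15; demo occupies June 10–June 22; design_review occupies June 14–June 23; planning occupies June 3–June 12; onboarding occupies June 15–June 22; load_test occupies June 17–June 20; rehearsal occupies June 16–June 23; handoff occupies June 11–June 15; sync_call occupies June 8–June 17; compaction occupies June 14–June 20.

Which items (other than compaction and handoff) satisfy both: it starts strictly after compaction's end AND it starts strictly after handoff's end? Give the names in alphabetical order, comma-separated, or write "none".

Conditions: its start is strictly after compaction's end (X.start > June 20) AND its start is strictly after handoff's end (X.start > June 15).
demo: start June 10 > June 20? ✗; start June 10 > June 15? ✗ → no.
design_review: start June 14 > June 20? ✗; start June 14 > June 15? ✗ → no.
load_test: start June 17 > June 20? ✗; start June 17 > June 15? ✓ → no.
onboarding: start June 15 > June 20? ✗; start June 15 > June 15? ✗ → no.
planning: start June 3 > June 20? ✗; start June 3 > June 15? ✗ → no.
rehearsal: start June 16 > June 20? ✗; start June 16 > June 15? ✓ → no.
reindex: start June 12 > June 20? ✗; start June 12 > June 15? ✗ → no.
sync_call: start June 8 > June 20? ✗; start June 8 > June 15? ✗ → no.
Result: none.

none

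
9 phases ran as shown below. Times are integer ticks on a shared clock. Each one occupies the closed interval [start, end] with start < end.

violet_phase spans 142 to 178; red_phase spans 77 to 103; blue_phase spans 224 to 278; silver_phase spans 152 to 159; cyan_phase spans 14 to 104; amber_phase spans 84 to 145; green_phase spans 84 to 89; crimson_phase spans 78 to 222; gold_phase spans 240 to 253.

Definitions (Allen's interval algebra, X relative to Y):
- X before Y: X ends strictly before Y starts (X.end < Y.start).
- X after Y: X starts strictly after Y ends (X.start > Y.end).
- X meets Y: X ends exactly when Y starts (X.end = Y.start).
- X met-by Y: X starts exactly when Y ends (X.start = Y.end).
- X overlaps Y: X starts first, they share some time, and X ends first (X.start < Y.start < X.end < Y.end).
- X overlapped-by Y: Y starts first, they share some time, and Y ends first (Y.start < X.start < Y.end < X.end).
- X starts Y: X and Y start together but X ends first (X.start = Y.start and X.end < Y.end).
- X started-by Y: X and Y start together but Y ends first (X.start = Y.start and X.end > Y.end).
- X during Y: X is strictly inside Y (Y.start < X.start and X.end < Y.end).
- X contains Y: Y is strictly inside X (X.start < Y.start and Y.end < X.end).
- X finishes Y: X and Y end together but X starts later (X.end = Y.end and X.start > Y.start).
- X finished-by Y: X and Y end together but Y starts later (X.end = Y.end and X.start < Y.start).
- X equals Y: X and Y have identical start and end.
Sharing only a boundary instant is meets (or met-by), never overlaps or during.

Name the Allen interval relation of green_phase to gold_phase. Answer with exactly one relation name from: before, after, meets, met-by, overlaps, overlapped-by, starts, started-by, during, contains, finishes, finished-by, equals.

green_phase = [84, 89]; gold_phase = [240, 253].
Compare endpoints: green_phase.start < gold_phase.start, green_phase.start < gold_phase.end, green_phase.end < gold_phase.start, green_phase.end < gold_phase.end.
That pattern is 'before'.

before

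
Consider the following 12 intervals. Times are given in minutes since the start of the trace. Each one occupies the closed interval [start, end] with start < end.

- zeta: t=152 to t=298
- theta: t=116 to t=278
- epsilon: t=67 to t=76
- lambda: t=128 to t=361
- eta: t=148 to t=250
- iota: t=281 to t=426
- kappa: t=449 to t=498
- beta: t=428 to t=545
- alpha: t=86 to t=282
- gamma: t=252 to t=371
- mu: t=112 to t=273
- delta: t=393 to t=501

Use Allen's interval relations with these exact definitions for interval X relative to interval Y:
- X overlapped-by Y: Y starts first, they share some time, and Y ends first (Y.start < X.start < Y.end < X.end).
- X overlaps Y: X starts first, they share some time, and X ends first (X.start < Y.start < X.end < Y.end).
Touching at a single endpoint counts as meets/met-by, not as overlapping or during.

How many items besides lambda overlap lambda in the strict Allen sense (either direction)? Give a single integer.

Target lambda = [t=128, t=361].
alpha [t=86, t=282] → overlaps → counts.
beta [t=428, t=545] → after → no.
delta [t=393, t=501] → after → no.
epsilon [t=67, t=76] → before → no.
eta [t=148, t=250] → during → no.
gamma [t=252, t=371] → overlapped-by → counts.
iota [t=281, t=426] → overlapped-by → counts.
kappa [t=449, t=498] → after → no.
mu [t=112, t=273] → overlaps → counts.
theta [t=116, t=278] → overlaps → counts.
zeta [t=152, t=298] → during → no.
Total: 5.

5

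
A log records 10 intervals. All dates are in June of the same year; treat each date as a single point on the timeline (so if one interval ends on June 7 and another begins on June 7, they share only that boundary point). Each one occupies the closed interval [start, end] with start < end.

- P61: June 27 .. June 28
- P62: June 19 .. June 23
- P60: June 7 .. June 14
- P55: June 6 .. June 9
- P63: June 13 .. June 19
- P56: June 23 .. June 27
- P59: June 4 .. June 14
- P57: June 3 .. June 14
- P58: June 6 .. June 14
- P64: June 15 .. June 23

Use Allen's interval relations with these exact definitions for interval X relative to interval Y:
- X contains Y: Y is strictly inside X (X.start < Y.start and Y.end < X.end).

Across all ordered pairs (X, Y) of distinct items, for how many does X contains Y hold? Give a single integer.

Checking all 90 ordered pairs for relation 'contains'; matching pairs in alphabetical order:
(P57, P55): P57 contains P55 ✓
(P59, P55): P59 contains P55 ✓
Count: 2.

2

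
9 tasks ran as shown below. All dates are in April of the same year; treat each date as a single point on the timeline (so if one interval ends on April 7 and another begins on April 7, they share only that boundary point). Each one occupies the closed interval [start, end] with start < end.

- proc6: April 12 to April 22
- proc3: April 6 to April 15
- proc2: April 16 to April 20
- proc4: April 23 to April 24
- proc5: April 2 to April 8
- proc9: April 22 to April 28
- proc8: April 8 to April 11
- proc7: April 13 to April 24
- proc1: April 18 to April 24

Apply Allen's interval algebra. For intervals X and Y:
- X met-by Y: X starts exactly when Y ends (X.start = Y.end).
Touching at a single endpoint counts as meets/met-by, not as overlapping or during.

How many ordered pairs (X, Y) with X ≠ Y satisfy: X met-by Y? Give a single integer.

Checking all 72 ordered pairs for relation 'met-by'; matching pairs in alphabetical order:
(proc8, proc5): proc8 met-by proc5 ✓
(proc9, proc6): proc9 met-by proc6 ✓
Count: 2.

2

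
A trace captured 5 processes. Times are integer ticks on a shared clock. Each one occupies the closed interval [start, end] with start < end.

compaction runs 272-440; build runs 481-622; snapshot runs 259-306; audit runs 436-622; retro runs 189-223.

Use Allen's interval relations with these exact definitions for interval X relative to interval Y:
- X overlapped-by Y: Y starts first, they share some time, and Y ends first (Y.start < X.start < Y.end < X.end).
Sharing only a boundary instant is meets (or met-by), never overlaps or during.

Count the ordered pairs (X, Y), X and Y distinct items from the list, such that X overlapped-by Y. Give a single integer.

Checking all 20 ordered pairs for relation 'overlapped-by'; matching pairs in alphabetical order:
(audit, compaction): audit overlapped-by compaction ✓
(compaction, snapshot): compaction overlapped-by snapshot ✓
Count: 2.

2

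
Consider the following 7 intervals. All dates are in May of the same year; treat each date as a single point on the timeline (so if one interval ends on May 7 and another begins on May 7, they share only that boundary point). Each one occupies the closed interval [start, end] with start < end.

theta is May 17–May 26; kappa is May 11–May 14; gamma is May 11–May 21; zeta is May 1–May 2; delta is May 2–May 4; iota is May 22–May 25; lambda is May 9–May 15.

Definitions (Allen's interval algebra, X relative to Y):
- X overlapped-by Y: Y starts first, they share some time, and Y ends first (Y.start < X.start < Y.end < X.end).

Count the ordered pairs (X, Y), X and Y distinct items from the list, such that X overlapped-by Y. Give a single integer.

2

Checking all 42 ordered pairs for relation 'overlapped-by'; matching pairs in alphabetical order:
(gamma, lambda): gamma overlapped-by lambda ✓
(theta, gamma): theta overlapped-by gamma ✓
Count: 2.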